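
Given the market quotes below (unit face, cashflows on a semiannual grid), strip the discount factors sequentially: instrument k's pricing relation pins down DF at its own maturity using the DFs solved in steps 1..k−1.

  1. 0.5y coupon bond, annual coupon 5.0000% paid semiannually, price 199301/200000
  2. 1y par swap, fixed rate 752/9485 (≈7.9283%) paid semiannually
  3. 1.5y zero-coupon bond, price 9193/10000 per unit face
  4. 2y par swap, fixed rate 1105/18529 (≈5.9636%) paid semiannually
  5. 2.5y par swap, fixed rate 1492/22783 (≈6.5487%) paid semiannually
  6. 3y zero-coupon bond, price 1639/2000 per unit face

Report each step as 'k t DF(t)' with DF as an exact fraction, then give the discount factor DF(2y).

step 1 [0.5y] bond c/2=1/40: DF=(199301/200000 − 1/40·(0))/(1+1/40) = 4861/5000 ≈ 0.972200
step 2 [1y] swap r/2=376/9485: DF=(1 − 376/9485·(0.972200))/(1+376/9485) = 578/625 ≈ 0.924800
step 3 [1.5y] zero: DF = P = 9193/10000 ≈ 0.919300
step 4 [2y] swap r/2=1105/37058: DF=(1 − 1105/37058·(0.972200+0.924800+0.919300))/(1+1105/37058) = 1779/2000 ≈ 0.889500
step 5 [2.5y] swap r/2=746/22783: DF=(1 − 746/22783·(0.972200+0.924800+0.919300+0.889500))/(1+746/22783) = 2127/2500 ≈ 0.850800
step 6 [3y] zero: DF = P = 1639/2000 ≈ 0.819500

1 1/2 4861/5000
2 1 578/625
3 3/2 9193/10000
4 2 1779/2000
5 5/2 2127/2500
6 3 1639/2000
DF(2y) = 1779/2000 ≈ 0.889500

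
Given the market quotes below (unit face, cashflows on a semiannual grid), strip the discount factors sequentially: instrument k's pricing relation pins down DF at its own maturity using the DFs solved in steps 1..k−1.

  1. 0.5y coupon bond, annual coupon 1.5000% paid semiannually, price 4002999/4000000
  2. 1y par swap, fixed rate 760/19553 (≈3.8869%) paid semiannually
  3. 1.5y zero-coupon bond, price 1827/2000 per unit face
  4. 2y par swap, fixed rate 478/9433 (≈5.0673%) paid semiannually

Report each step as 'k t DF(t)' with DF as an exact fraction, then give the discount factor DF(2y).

1 1/2 9933/10000
2 1 481/500
3 3/2 1827/2000
4 2 2261/2500
DF(2y) = 2261/2500 ≈ 0.904400

step 1 [0.5y] bond c/2=3/400: DF=(4002999/4000000 − 3/400·(0))/(1+3/400) = 9933/10000 ≈ 0.993300
step 2 [1y] swap r/2=380/19553: DF=(1 − 380/19553·(0.993300))/(1+380/19553) = 481/500 ≈ 0.962000
step 3 [1.5y] zero: DF = P = 1827/2000 ≈ 0.913500
step 4 [2y] swap r/2=239/9433: DF=(1 − 239/9433·(0.993300+0.962000+0.913500))/(1+239/9433) = 2261/2500 ≈ 0.904400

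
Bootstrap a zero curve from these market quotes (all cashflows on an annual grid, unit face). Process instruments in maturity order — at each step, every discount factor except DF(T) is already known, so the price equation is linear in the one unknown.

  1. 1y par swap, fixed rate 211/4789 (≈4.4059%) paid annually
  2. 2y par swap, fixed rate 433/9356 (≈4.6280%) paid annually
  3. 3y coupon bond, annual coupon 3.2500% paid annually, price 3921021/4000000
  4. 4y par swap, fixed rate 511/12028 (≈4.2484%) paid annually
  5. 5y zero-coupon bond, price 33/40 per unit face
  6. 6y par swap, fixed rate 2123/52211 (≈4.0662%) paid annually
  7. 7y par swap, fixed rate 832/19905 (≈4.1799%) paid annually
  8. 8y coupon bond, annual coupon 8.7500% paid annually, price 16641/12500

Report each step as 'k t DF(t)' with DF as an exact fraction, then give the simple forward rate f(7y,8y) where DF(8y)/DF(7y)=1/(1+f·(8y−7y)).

1 1 4789/5000
2 2 4567/5000
3 3 1781/2000
4 4 8467/10000
5 5 33/40
6 6 7877/10000
7 7 469/625
8 8 7437/10000
f(7y,8y) = ((469/625)/(7437/10000) − 1)/(1) = 1/111 ≈ 0.9009%

step 1 [1y] swap r/1=211/4789: DF=(1 − 211/4789·(0))/(1+211/4789) = 4789/5000 ≈ 0.957800
step 2 [2y] swap r/1=433/9356: DF=(1 − 433/9356·(0.957800))/(1+433/9356) = 4567/5000 ≈ 0.913400
step 3 [3y] bond c/1=13/400: DF=(3921021/4000000 − 13/400·(0.957800+0.913400))/(1+13/400) = 1781/2000 ≈ 0.890500
step 4 [4y] swap r/1=511/12028: DF=(1 − 511/12028·(0.957800+0.913400+0.890500))/(1+511/12028) = 8467/10000 ≈ 0.846700
step 5 [5y] zero: DF = P = 33/40 ≈ 0.825000
step 6 [6y] swap r/1=2123/52211: DF=(1 − 2123/52211·(0.957800+0.913400+0.890500+0.846700+0.825000))/(1+2123/52211) = 7877/10000 ≈ 0.787700
step 7 [7y] swap r/1=832/19905: DF=(1 − 832/19905·(0.957800+0.913400+0.890500+0.846700+0.825000+0.787700))/(1+832/19905) = 469/625 ≈ 0.750400
step 8 [8y] bond c/1=7/80: DF=(16641/12500 − 7/80·(0.957800+0.913400+0.890500+0.846700+0.825000+0.787700+0.750400))/(1+7/80) = 7437/10000 ≈ 0.743700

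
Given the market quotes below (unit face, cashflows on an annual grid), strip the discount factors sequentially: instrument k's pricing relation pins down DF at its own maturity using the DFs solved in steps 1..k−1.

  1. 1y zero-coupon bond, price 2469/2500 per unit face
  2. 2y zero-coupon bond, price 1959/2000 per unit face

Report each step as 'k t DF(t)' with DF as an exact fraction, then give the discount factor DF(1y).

step 1 [1y] zero: DF = P = 2469/2500 ≈ 0.987600
step 2 [2y] zero: DF = P = 1959/2000 ≈ 0.979500

1 1 2469/2500
2 2 1959/2000
DF(1y) = 2469/2500 ≈ 0.987600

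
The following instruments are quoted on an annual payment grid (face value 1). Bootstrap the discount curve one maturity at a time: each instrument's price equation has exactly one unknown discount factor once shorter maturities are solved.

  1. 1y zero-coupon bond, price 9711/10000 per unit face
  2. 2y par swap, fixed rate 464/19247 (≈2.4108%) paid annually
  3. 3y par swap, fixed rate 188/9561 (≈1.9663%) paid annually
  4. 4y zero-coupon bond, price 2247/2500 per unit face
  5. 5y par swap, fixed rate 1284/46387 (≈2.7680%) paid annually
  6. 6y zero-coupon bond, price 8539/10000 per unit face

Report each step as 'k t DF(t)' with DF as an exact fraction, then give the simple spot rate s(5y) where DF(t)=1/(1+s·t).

1 1 9711/10000
2 2 596/625
3 3 2359/2500
4 4 2247/2500
5 5 2179/2500
6 6 8539/10000
s(5y) = (1/(2179/2500) − 1)/(5) = 321/10895 ≈ 2.9463%

step 1 [1y] zero: DF = P = 9711/10000 ≈ 0.971100
step 2 [2y] swap r/1=464/19247: DF=(1 − 464/19247·(0.971100))/(1+464/19247) = 596/625 ≈ 0.953600
step 3 [3y] swap r/1=188/9561: DF=(1 − 188/9561·(0.971100+0.953600))/(1+188/9561) = 2359/2500 ≈ 0.943600
step 4 [4y] zero: DF = P = 2247/2500 ≈ 0.898800
step 5 [5y] swap r/1=1284/46387: DF=(1 − 1284/46387·(0.971100+0.953600+0.943600+0.898800))/(1+1284/46387) = 2179/2500 ≈ 0.871600
step 6 [6y] zero: DF = P = 8539/10000 ≈ 0.853900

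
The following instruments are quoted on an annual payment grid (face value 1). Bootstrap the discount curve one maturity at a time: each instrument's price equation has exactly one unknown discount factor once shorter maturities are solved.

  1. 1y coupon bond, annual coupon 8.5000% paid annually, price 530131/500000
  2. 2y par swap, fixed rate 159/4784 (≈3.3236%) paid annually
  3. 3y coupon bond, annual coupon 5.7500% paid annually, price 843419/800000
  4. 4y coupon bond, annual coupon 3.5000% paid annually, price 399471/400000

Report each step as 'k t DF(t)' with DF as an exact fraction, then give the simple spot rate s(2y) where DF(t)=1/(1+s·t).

1 1 2443/2500
2 2 2341/2500
3 3 8929/10000
4 4 87/100
s(2y) = (1/(2341/2500) − 1)/(2) = 159/4682 ≈ 3.3960%

step 1 [1y] bond c/1=17/200: DF=(530131/500000 − 17/200·(0))/(1+17/200) = 2443/2500 ≈ 0.977200
step 2 [2y] swap r/1=159/4784: DF=(1 − 159/4784·(0.977200))/(1+159/4784) = 2341/2500 ≈ 0.936400
step 3 [3y] bond c/1=23/400: DF=(843419/800000 − 23/400·(0.977200+0.936400))/(1+23/400) = 8929/10000 ≈ 0.892900
step 4 [4y] bond c/1=7/200: DF=(399471/400000 − 7/200·(0.977200+0.936400+0.892900))/(1+7/200) = 87/100 ≈ 0.870000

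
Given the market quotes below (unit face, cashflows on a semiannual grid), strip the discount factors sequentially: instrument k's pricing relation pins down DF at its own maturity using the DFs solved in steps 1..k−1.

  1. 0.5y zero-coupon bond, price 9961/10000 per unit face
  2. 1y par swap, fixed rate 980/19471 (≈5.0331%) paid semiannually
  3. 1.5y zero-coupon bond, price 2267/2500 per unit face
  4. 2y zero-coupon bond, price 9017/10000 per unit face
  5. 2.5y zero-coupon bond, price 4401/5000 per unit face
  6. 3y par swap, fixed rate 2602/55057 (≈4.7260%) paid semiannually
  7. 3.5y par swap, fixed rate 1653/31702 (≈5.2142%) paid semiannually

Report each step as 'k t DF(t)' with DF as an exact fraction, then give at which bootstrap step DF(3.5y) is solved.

step 1 [0.5y] zero: DF = P = 9961/10000 ≈ 0.996100
step 2 [1y] swap r/2=490/19471: DF=(1 − 490/19471·(0.996100))/(1+490/19471) = 951/1000 ≈ 0.951000
step 3 [1.5y] zero: DF = P = 2267/2500 ≈ 0.906800
step 4 [2y] zero: DF = P = 9017/10000 ≈ 0.901700
step 5 [2.5y] zero: DF = P = 4401/5000 ≈ 0.880200
step 6 [3y] swap r/2=1301/55057: DF=(1 − 1301/55057·(0.996100+0.951000+0.906800+0.901700+0.880200))/(1+1301/55057) = 8699/10000 ≈ 0.869900
step 7 [3.5y] swap r/2=1653/63404: DF=(1 − 1653/63404·(0.996100+0.951000+0.906800+0.901700+0.880200+0.869900))/(1+1653/63404) = 8347/10000 ≈ 0.834700

1 1/2 9961/10000
2 1 951/1000
3 3/2 2267/2500
4 2 9017/10000
5 5/2 4401/5000
6 3 8699/10000
7 7/2 8347/10000
DF(3.5y) is solved at step 7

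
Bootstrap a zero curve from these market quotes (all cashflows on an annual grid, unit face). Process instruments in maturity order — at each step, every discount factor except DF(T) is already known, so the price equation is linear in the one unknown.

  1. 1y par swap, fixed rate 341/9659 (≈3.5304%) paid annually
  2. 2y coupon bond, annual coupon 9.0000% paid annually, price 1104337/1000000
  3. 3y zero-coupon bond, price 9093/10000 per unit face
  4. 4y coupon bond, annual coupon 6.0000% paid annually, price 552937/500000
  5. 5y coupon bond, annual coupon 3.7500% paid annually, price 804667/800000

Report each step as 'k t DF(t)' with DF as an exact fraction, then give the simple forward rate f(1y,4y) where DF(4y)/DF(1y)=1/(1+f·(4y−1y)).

step 1 [1y] swap r/1=341/9659: DF=(1 − 341/9659·(0))/(1+341/9659) = 9659/10000 ≈ 0.965900
step 2 [2y] bond c/1=9/100: DF=(1104337/1000000 − 9/100·(0.965900))/(1+9/100) = 4667/5000 ≈ 0.933400
step 3 [3y] zero: DF = P = 9093/10000 ≈ 0.909300
step 4 [4y] bond c/1=3/50: DF=(552937/500000 − 3/50·(0.965900+0.933400+0.909300))/(1+3/50) = 8843/10000 ≈ 0.884300
step 5 [5y] bond c/1=3/80: DF=(804667/800000 − 3/80·(0.965900+0.933400+0.909300+0.884300))/(1+3/80) = 209/250 ≈ 0.836000

1 1 9659/10000
2 2 4667/5000
3 3 9093/10000
4 4 8843/10000
5 5 209/250
f(1y,4y) = ((9659/10000)/(8843/10000) − 1)/(3) = 272/8843 ≈ 3.0759%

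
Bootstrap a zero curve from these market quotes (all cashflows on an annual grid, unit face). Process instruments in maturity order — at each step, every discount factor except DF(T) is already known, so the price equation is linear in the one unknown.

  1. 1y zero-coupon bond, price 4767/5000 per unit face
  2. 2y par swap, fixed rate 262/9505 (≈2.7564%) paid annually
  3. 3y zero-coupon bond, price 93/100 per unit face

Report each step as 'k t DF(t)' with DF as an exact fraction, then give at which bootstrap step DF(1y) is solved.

1 1 4767/5000
2 2 2369/2500
3 3 93/100
DF(1y) is solved at step 1

step 1 [1y] zero: DF = P = 4767/5000 ≈ 0.953400
step 2 [2y] swap r/1=262/9505: DF=(1 − 262/9505·(0.953400))/(1+262/9505) = 2369/2500 ≈ 0.947600
step 3 [3y] zero: DF = P = 93/100 ≈ 0.930000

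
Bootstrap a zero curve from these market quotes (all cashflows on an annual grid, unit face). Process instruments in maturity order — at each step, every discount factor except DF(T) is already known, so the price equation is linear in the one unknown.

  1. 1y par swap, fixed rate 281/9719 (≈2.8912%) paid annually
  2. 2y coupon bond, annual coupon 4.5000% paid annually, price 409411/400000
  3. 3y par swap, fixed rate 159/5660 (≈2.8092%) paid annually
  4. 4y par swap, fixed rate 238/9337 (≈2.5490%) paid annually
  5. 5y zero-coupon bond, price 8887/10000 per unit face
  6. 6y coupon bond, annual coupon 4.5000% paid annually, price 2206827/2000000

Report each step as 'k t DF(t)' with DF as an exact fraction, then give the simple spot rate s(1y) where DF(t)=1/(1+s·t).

1 1 9719/10000
2 2 586/625
3 3 1841/2000
4 4 1131/1250
5 5 8887/10000
6 6 1071/1250
s(1y) = (1/(9719/10000) − 1)/(1) = 281/9719 ≈ 2.8912%

step 1 [1y] swap r/1=281/9719: DF=(1 − 281/9719·(0))/(1+281/9719) = 9719/10000 ≈ 0.971900
step 2 [2y] bond c/1=9/200: DF=(409411/400000 − 9/200·(0.971900))/(1+9/200) = 586/625 ≈ 0.937600
step 3 [3y] swap r/1=159/5660: DF=(1 − 159/5660·(0.971900+0.937600))/(1+159/5660) = 1841/2000 ≈ 0.920500
step 4 [4y] swap r/1=238/9337: DF=(1 − 238/9337·(0.971900+0.937600+0.920500))/(1+238/9337) = 1131/1250 ≈ 0.904800
step 5 [5y] zero: DF = P = 8887/10000 ≈ 0.888700
step 6 [6y] bond c/1=9/200: DF=(2206827/2000000 − 9/200·(0.971900+0.937600+0.920500+0.904800+0.888700))/(1+9/200) = 1071/1250 ≈ 0.856800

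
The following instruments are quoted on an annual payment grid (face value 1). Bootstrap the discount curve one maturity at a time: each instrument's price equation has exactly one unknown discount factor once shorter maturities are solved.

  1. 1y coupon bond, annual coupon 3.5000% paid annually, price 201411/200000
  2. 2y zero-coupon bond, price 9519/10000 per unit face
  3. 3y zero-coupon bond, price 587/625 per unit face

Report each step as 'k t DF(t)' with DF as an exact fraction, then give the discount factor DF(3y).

1 1 973/1000
2 2 9519/10000
3 3 587/625
DF(3y) = 587/625 ≈ 0.939200

step 1 [1y] bond c/1=7/200: DF=(201411/200000 − 7/200·(0))/(1+7/200) = 973/1000 ≈ 0.973000
step 2 [2y] zero: DF = P = 9519/10000 ≈ 0.951900
step 3 [3y] zero: DF = P = 587/625 ≈ 0.939200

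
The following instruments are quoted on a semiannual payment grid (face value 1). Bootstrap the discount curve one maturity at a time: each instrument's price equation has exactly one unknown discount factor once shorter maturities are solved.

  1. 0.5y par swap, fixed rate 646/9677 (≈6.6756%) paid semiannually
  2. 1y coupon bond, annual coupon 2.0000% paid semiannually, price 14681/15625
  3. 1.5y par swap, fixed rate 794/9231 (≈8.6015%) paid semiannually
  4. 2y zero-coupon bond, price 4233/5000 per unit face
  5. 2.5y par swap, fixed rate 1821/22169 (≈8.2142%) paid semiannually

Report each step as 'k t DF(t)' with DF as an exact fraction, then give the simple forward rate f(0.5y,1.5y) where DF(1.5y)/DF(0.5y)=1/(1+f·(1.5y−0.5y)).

1 1/2 9677/10000
2 1 9207/10000
3 3/2 8809/10000
4 2 4233/5000
5 5/2 8179/10000
f(0.5y,1.5y) = ((9677/10000)/(8809/10000) − 1)/(1) = 868/8809 ≈ 9.8536%

step 1 [0.5y] swap r/2=323/9677: DF=(1 − 323/9677·(0))/(1+323/9677) = 9677/10000 ≈ 0.967700
step 2 [1y] bond c/2=1/100: DF=(14681/15625 − 1/100·(0.967700))/(1+1/100) = 9207/10000 ≈ 0.920700
step 3 [1.5y] swap r/2=397/9231: DF=(1 − 397/9231·(0.967700+0.920700))/(1+397/9231) = 8809/10000 ≈ 0.880900
step 4 [2y] zero: DF = P = 4233/5000 ≈ 0.846600
step 5 [2.5y] swap r/2=1821/44338: DF=(1 − 1821/44338·(0.967700+0.920700+0.880900+0.846600))/(1+1821/44338) = 8179/10000 ≈ 0.817900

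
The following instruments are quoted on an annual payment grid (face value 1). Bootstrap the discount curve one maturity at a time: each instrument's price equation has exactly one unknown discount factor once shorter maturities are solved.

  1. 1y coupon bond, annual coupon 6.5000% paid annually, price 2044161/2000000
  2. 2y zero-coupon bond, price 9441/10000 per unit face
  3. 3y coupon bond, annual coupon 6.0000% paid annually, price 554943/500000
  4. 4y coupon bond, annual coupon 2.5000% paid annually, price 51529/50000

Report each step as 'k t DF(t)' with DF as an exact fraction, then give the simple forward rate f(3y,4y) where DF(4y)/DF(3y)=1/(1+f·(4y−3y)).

1 1 9597/10000
2 2 9441/10000
3 3 9393/10000
4 4 9361/10000
f(3y,4y) = ((9393/10000)/(9361/10000) − 1)/(1) = 32/9361 ≈ 0.3418%

step 1 [1y] bond c/1=13/200: DF=(2044161/2000000 − 13/200·(0))/(1+13/200) = 9597/10000 ≈ 0.959700
step 2 [2y] zero: DF = P = 9441/10000 ≈ 0.944100
step 3 [3y] bond c/1=3/50: DF=(554943/500000 − 3/50·(0.959700+0.944100))/(1+3/50) = 9393/10000 ≈ 0.939300
step 4 [4y] bond c/1=1/40: DF=(51529/50000 − 1/40·(0.959700+0.944100+0.939300))/(1+1/40) = 9361/10000 ≈ 0.936100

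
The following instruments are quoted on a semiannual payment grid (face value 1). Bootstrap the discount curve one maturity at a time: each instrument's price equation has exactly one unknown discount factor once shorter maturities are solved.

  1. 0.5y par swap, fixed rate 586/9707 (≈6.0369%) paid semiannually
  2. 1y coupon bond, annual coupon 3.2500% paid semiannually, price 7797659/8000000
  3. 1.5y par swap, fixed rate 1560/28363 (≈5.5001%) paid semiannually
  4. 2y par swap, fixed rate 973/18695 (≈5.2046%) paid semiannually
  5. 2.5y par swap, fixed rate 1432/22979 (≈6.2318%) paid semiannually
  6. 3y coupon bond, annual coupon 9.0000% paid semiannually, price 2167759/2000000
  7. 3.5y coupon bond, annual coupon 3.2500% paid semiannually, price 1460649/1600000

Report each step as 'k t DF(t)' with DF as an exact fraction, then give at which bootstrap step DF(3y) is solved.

step 1 [0.5y] swap r/2=293/9707: DF=(1 − 293/9707·(0))/(1+293/9707) = 9707/10000 ≈ 0.970700
step 2 [1y] bond c/2=13/800: DF=(7797659/8000000 − 13/800·(0.970700))/(1+13/800) = 2359/2500 ≈ 0.943600
step 3 [1.5y] swap r/2=780/28363: DF=(1 − 780/28363·(0.970700+0.943600))/(1+780/28363) = 461/500 ≈ 0.922000
step 4 [2y] swap r/2=973/37390: DF=(1 − 973/37390·(0.970700+0.943600+0.922000))/(1+973/37390) = 9027/10000 ≈ 0.902700
step 5 [2.5y] swap r/2=716/22979: DF=(1 − 716/22979·(0.970700+0.943600+0.922000+0.902700))/(1+716/22979) = 1071/1250 ≈ 0.856800
step 6 [3y] bond c/2=9/200: DF=(2167759/2000000 − 9/200·(0.970700+0.943600+0.922000+0.902700+0.856800))/(1+9/200) = 8393/10000 ≈ 0.839300
step 7 [3.5y] bond c/2=13/800: DF=(1460649/1600000 − 13/800·(0.970700+0.943600+0.922000+0.902700+0.856800+0.839300))/(1+13/800) = 4057/5000 ≈ 0.811400

1 1/2 9707/10000
2 1 2359/2500
3 3/2 461/500
4 2 9027/10000
5 5/2 1071/1250
6 3 8393/10000
7 7/2 4057/5000
DF(3y) is solved at step 6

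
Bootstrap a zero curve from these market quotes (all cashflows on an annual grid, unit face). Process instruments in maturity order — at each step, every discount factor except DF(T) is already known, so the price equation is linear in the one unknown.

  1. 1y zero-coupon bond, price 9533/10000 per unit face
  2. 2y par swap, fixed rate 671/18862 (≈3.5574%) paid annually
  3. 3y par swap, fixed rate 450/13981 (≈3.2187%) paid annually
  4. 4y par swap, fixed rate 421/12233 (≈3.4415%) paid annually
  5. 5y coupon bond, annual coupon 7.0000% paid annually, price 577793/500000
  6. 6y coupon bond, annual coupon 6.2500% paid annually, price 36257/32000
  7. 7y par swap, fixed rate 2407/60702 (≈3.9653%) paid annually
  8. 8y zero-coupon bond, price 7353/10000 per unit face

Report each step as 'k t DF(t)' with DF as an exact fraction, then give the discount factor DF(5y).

step 1 [1y] zero: DF = P = 9533/10000 ≈ 0.953300
step 2 [2y] swap r/1=671/18862: DF=(1 − 671/18862·(0.953300))/(1+671/18862) = 9329/10000 ≈ 0.932900
step 3 [3y] swap r/1=450/13981: DF=(1 − 450/13981·(0.953300+0.932900))/(1+450/13981) = 91/100 ≈ 0.910000
step 4 [4y] swap r/1=421/12233: DF=(1 − 421/12233·(0.953300+0.932900+0.910000))/(1+421/12233) = 8737/10000 ≈ 0.873700
step 5 [5y] bond c/1=7/100: DF=(577793/500000 − 7/100·(0.953300+0.932900+0.910000+0.873700))/(1+7/100) = 8399/10000 ≈ 0.839900
step 6 [6y] bond c/1=1/16: DF=(36257/32000 − 1/16·(0.953300+0.932900+0.910000+0.873700+0.839900))/(1+1/16) = 8011/10000 ≈ 0.801100
step 7 [7y] swap r/1=2407/60702: DF=(1 − 2407/60702·(0.953300+0.932900+0.910000+0.873700+0.839900+0.801100))/(1+2407/60702) = 7593/10000 ≈ 0.759300
step 8 [8y] zero: DF = P = 7353/10000 ≈ 0.735300

1 1 9533/10000
2 2 9329/10000
3 3 91/100
4 4 8737/10000
5 5 8399/10000
6 6 8011/10000
7 7 7593/10000
8 8 7353/10000
DF(5y) = 8399/10000 ≈ 0.839900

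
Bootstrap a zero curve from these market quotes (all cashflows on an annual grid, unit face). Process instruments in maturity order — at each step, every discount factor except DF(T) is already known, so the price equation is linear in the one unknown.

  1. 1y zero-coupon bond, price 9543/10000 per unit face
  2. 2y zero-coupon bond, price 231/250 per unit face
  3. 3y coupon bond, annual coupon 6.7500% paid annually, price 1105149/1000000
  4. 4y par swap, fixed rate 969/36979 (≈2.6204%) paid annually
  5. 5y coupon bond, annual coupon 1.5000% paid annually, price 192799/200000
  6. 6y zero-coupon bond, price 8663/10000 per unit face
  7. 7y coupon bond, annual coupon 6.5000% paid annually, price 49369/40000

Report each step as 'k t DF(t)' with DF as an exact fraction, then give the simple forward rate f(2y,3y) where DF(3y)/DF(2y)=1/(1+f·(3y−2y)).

1 1 9543/10000
2 2 231/250
3 3 1833/2000
4 4 9031/10000
5 5 8951/10000
6 6 8663/10000
7 7 8257/10000
f(2y,3y) = ((231/250)/(1833/2000) − 1)/(1) = 5/611 ≈ 0.8183%

step 1 [1y] zero: DF = P = 9543/10000 ≈ 0.954300
step 2 [2y] zero: DF = P = 231/250 ≈ 0.924000
step 3 [3y] bond c/1=27/400: DF=(1105149/1000000 − 27/400·(0.954300+0.924000))/(1+27/400) = 1833/2000 ≈ 0.916500
step 4 [4y] swap r/1=969/36979: DF=(1 − 969/36979·(0.954300+0.924000+0.916500))/(1+969/36979) = 9031/10000 ≈ 0.903100
step 5 [5y] bond c/1=3/200: DF=(192799/200000 − 3/200·(0.954300+0.924000+0.916500+0.903100))/(1+3/200) = 8951/10000 ≈ 0.895100
step 6 [6y] zero: DF = P = 8663/10000 ≈ 0.866300
step 7 [7y] bond c/1=13/200: DF=(49369/40000 − 13/200·(0.954300+0.924000+0.916500+0.903100+0.895100+0.866300))/(1+13/200) = 8257/10000 ≈ 0.825700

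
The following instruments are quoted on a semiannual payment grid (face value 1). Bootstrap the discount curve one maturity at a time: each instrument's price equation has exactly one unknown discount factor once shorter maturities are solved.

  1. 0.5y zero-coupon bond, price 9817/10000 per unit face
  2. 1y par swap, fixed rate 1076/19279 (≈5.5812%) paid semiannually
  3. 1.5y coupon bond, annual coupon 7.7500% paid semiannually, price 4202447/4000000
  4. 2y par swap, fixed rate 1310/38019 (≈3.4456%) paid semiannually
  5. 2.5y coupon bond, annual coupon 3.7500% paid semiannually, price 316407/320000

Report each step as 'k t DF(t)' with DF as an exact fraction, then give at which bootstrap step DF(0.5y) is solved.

step 1 [0.5y] zero: DF = P = 9817/10000 ≈ 0.981700
step 2 [1y] swap r/2=538/19279: DF=(1 − 538/19279·(0.981700))/(1+538/19279) = 4731/5000 ≈ 0.946200
step 3 [1.5y] bond c/2=31/800: DF=(4202447/4000000 − 31/800·(0.981700+0.946200))/(1+31/800) = 1879/2000 ≈ 0.939500
step 4 [2y] swap r/2=655/38019: DF=(1 − 655/38019·(0.981700+0.946200+0.939500))/(1+655/38019) = 1869/2000 ≈ 0.934500
step 5 [2.5y] bond c/2=3/160: DF=(316407/320000 − 3/160·(0.981700+0.946200+0.939500+0.934500))/(1+3/160) = 4503/5000 ≈ 0.900600

1 1/2 9817/10000
2 1 4731/5000
3 3/2 1879/2000
4 2 1869/2000
5 5/2 4503/5000
DF(0.5y) is solved at step 1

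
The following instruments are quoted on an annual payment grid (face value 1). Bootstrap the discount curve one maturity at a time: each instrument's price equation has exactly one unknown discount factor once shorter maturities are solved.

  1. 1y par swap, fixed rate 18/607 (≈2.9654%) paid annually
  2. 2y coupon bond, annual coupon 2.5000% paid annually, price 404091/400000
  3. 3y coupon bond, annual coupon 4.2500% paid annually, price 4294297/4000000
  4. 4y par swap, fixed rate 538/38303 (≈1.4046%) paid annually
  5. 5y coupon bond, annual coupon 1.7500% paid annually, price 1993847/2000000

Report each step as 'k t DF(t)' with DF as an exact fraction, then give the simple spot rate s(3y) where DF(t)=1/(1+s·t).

step 1 [1y] swap r/1=18/607: DF=(1 − 18/607·(0))/(1+18/607) = 607/625 ≈ 0.971200
step 2 [2y] bond c/1=1/40: DF=(404091/400000 − 1/40·(0.971200))/(1+1/40) = 9619/10000 ≈ 0.961900
step 3 [3y] bond c/1=17/400: DF=(4294297/4000000 − 17/400·(0.971200+0.961900))/(1+17/400) = 951/1000 ≈ 0.951000
step 4 [4y] swap r/1=538/38303: DF=(1 − 538/38303·(0.971200+0.961900+0.951000))/(1+538/38303) = 4731/5000 ≈ 0.946200
step 5 [5y] bond c/1=7/400: DF=(1993847/2000000 − 7/400·(0.971200+0.961900+0.951000+0.946200))/(1+7/400) = 9139/10000 ≈ 0.913900

1 1 607/625
2 2 9619/10000
3 3 951/1000
4 4 4731/5000
5 5 9139/10000
s(3y) = (1/(951/1000) − 1)/(3) = 49/2853 ≈ 1.7175%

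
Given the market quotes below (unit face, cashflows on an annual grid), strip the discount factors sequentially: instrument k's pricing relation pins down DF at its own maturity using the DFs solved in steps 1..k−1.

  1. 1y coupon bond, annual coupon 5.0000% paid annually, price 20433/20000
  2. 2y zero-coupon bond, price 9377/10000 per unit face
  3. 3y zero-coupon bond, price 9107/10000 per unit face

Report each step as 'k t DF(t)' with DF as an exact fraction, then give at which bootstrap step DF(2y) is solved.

1 1 973/1000
2 2 9377/10000
3 3 9107/10000
DF(2y) is solved at step 2

step 1 [1y] bond c/1=1/20: DF=(20433/20000 − 1/20·(0))/(1+1/20) = 973/1000 ≈ 0.973000
step 2 [2y] zero: DF = P = 9377/10000 ≈ 0.937700
step 3 [3y] zero: DF = P = 9107/10000 ≈ 0.910700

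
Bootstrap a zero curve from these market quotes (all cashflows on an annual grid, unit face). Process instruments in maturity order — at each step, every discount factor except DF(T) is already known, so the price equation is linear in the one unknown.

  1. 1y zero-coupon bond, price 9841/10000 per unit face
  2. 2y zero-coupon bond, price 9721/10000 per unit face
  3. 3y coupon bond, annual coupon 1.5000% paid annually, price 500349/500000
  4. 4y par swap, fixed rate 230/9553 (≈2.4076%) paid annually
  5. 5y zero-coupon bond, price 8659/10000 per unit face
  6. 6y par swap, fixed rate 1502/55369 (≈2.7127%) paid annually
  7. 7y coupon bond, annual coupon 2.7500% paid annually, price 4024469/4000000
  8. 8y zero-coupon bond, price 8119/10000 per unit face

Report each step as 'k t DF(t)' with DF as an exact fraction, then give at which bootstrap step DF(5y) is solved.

1 1 9841/10000
2 2 9721/10000
3 3 957/1000
4 4 227/250
5 5 8659/10000
6 6 4249/5000
7 7 831/1000
8 8 8119/10000
DF(5y) is solved at step 5

step 1 [1y] zero: DF = P = 9841/10000 ≈ 0.984100
step 2 [2y] zero: DF = P = 9721/10000 ≈ 0.972100
step 3 [3y] bond c/1=3/200: DF=(500349/500000 − 3/200·(0.984100+0.972100))/(1+3/200) = 957/1000 ≈ 0.957000
step 4 [4y] swap r/1=230/9553: DF=(1 − 230/9553·(0.984100+0.972100+0.957000))/(1+230/9553) = 227/250 ≈ 0.908000
step 5 [5y] zero: DF = P = 8659/10000 ≈ 0.865900
step 6 [6y] swap r/1=1502/55369: DF=(1 − 1502/55369·(0.984100+0.972100+0.957000+0.908000+0.865900))/(1+1502/55369) = 4249/5000 ≈ 0.849800
step 7 [7y] bond c/1=11/400: DF=(4024469/4000000 − 11/400·(0.984100+0.972100+0.957000+0.908000+0.865900+0.849800))/(1+11/400) = 831/1000 ≈ 0.831000
step 8 [8y] zero: DF = P = 8119/10000 ≈ 0.811900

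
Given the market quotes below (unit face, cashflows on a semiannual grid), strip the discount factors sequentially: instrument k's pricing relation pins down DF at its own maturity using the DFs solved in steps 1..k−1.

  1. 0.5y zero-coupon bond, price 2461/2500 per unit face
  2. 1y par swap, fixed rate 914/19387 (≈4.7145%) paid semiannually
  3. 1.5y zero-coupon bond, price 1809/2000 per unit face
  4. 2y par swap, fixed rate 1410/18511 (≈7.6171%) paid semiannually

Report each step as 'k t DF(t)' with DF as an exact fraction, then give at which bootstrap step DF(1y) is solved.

1 1/2 2461/2500
2 1 9543/10000
3 3/2 1809/2000
4 2 859/1000
DF(1y) is solved at step 2

step 1 [0.5y] zero: DF = P = 2461/2500 ≈ 0.984400
step 2 [1y] swap r/2=457/19387: DF=(1 − 457/19387·(0.984400))/(1+457/19387) = 9543/10000 ≈ 0.954300
step 3 [1.5y] zero: DF = P = 1809/2000 ≈ 0.904500
step 4 [2y] swap r/2=705/18511: DF=(1 − 705/18511·(0.984400+0.954300+0.904500))/(1+705/18511) = 859/1000 ≈ 0.859000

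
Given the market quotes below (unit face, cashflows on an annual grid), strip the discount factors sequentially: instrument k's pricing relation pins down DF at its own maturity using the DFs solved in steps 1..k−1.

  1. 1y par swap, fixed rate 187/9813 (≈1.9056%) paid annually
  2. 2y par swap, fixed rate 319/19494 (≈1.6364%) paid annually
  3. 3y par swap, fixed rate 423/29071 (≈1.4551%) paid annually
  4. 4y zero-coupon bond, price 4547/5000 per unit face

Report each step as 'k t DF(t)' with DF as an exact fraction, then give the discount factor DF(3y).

1 1 9813/10000
2 2 9681/10000
3 3 9577/10000
4 4 4547/5000
DF(3y) = 9577/10000 ≈ 0.957700

step 1 [1y] swap r/1=187/9813: DF=(1 − 187/9813·(0))/(1+187/9813) = 9813/10000 ≈ 0.981300
step 2 [2y] swap r/1=319/19494: DF=(1 − 319/19494·(0.981300))/(1+319/19494) = 9681/10000 ≈ 0.968100
step 3 [3y] swap r/1=423/29071: DF=(1 − 423/29071·(0.981300+0.968100))/(1+423/29071) = 9577/10000 ≈ 0.957700
step 4 [4y] zero: DF = P = 4547/5000 ≈ 0.909400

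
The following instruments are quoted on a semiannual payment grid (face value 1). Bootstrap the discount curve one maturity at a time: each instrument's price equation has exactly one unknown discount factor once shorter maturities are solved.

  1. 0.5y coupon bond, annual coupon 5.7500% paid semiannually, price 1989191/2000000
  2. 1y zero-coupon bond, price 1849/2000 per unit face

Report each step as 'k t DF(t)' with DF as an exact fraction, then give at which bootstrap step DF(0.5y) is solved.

step 1 [0.5y] bond c/2=23/800: DF=(1989191/2000000 − 23/800·(0))/(1+23/800) = 2417/2500 ≈ 0.966800
step 2 [1y] zero: DF = P = 1849/2000 ≈ 0.924500

1 1/2 2417/2500
2 1 1849/2000
DF(0.5y) is solved at step 1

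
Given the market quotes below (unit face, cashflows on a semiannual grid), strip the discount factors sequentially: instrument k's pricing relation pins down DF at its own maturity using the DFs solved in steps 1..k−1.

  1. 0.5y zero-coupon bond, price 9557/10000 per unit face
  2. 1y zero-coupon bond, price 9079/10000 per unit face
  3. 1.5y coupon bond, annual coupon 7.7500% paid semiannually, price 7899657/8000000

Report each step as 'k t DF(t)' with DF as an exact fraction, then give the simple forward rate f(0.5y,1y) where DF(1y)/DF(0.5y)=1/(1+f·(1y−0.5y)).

1 1/2 9557/10000
2 1 9079/10000
3 3/2 8811/10000
f(0.5y,1y) = ((9557/10000)/(9079/10000) − 1)/(1/2) = 956/9079 ≈ 10.5298%

step 1 [0.5y] zero: DF = P = 9557/10000 ≈ 0.955700
step 2 [1y] zero: DF = P = 9079/10000 ≈ 0.907900
step 3 [1.5y] bond c/2=31/800: DF=(7899657/8000000 − 31/800·(0.955700+0.907900))/(1+31/800) = 8811/10000 ≈ 0.881100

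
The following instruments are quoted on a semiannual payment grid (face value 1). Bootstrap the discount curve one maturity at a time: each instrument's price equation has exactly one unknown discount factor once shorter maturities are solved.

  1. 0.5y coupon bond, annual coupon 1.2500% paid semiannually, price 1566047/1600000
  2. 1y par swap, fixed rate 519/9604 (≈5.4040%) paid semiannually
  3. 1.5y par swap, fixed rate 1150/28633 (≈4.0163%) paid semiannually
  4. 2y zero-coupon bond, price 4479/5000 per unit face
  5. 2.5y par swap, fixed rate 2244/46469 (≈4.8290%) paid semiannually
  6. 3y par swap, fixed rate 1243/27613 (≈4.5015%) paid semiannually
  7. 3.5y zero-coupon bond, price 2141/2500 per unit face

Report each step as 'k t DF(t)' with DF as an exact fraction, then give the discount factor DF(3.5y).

step 1 [0.5y] bond c/2=1/160: DF=(1566047/1600000 − 1/160·(0))/(1+1/160) = 9727/10000 ≈ 0.972700
step 2 [1y] swap r/2=519/19208: DF=(1 − 519/19208·(0.972700))/(1+519/19208) = 9481/10000 ≈ 0.948100
step 3 [1.5y] swap r/2=575/28633: DF=(1 − 575/28633·(0.972700+0.948100))/(1+575/28633) = 377/400 ≈ 0.942500
step 4 [2y] zero: DF = P = 4479/5000 ≈ 0.895800
step 5 [2.5y] swap r/2=1122/46469: DF=(1 − 1122/46469·(0.972700+0.948100+0.942500+0.895800))/(1+1122/46469) = 4439/5000 ≈ 0.887800
step 6 [3y] swap r/2=1243/55226: DF=(1 − 1243/55226·(0.972700+0.948100+0.942500+0.895800+0.887800))/(1+1243/55226) = 8757/10000 ≈ 0.875700
step 7 [3.5y] zero: DF = P = 2141/2500 ≈ 0.856400

1 1/2 9727/10000
2 1 9481/10000
3 3/2 377/400
4 2 4479/5000
5 5/2 4439/5000
6 3 8757/10000
7 7/2 2141/2500
DF(3.5y) = 2141/2500 ≈ 0.856400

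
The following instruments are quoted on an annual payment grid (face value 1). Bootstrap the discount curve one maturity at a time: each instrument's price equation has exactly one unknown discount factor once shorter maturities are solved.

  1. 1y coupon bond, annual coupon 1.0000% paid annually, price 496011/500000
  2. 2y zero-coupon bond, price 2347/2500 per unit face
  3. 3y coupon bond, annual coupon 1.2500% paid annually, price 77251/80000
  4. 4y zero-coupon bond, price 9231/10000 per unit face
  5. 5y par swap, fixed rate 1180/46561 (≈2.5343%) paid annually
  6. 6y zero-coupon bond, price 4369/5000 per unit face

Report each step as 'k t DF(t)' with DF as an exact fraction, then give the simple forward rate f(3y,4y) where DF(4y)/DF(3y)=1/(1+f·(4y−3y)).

step 1 [1y] bond c/1=1/100: DF=(496011/500000 − 1/100·(0))/(1+1/100) = 4911/5000 ≈ 0.982200
step 2 [2y] zero: DF = P = 2347/2500 ≈ 0.938800
step 3 [3y] bond c/1=1/80: DF=(77251/80000 − 1/80·(0.982200+0.938800))/(1+1/80) = 93/100 ≈ 0.930000
step 4 [4y] zero: DF = P = 9231/10000 ≈ 0.923100
step 5 [5y] swap r/1=1180/46561: DF=(1 − 1180/46561·(0.982200+0.938800+0.930000+0.923100))/(1+1180/46561) = 441/500 ≈ 0.882000
step 6 [6y] zero: DF = P = 4369/5000 ≈ 0.873800

1 1 4911/5000
2 2 2347/2500
3 3 93/100
4 4 9231/10000
5 5 441/500
6 6 4369/5000
f(3y,4y) = ((93/100)/(9231/10000) − 1)/(1) = 23/3077 ≈ 0.7475%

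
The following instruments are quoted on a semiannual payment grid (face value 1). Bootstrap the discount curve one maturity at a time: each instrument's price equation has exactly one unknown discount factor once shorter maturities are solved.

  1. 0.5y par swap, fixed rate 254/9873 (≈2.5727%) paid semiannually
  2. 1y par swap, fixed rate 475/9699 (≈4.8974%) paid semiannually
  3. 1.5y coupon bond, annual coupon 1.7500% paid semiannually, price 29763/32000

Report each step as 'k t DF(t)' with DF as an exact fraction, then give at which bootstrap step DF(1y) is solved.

step 1 [0.5y] swap r/2=127/9873: DF=(1 − 127/9873·(0))/(1+127/9873) = 9873/10000 ≈ 0.987300
step 2 [1y] swap r/2=475/19398: DF=(1 − 475/19398·(0.987300))/(1+475/19398) = 381/400 ≈ 0.952500
step 3 [1.5y] bond c/2=7/800: DF=(29763/32000 − 7/800·(0.987300+0.952500))/(1+7/800) = 2263/2500 ≈ 0.905200

1 1/2 9873/10000
2 1 381/400
3 3/2 2263/2500
DF(1y) is solved at step 2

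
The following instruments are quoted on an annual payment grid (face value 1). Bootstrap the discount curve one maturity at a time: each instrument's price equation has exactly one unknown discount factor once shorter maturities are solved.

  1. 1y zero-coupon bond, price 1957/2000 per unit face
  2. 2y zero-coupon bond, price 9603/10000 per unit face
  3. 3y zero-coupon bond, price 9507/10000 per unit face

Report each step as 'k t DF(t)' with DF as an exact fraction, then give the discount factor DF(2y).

1 1 1957/2000
2 2 9603/10000
3 3 9507/10000
DF(2y) = 9603/10000 ≈ 0.960300

step 1 [1y] zero: DF = P = 1957/2000 ≈ 0.978500
step 2 [2y] zero: DF = P = 9603/10000 ≈ 0.960300
step 3 [3y] zero: DF = P = 9507/10000 ≈ 0.950700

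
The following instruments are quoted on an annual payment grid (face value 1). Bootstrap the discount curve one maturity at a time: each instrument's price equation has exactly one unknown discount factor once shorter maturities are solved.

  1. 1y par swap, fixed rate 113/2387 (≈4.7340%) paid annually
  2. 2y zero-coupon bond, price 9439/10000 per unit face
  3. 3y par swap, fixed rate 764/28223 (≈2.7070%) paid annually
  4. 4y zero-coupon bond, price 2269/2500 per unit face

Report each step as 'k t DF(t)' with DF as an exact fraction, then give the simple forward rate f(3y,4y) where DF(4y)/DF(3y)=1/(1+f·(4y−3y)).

step 1 [1y] swap r/1=113/2387: DF=(1 − 113/2387·(0))/(1+113/2387) = 2387/2500 ≈ 0.954800
step 2 [2y] zero: DF = P = 9439/10000 ≈ 0.943900
step 3 [3y] swap r/1=764/28223: DF=(1 − 764/28223·(0.954800+0.943900))/(1+764/28223) = 2309/2500 ≈ 0.923600
step 4 [4y] zero: DF = P = 2269/2500 ≈ 0.907600

1 1 2387/2500
2 2 9439/10000
3 3 2309/2500
4 4 2269/2500
f(3y,4y) = ((2309/2500)/(2269/2500) − 1)/(1) = 40/2269 ≈ 1.7629%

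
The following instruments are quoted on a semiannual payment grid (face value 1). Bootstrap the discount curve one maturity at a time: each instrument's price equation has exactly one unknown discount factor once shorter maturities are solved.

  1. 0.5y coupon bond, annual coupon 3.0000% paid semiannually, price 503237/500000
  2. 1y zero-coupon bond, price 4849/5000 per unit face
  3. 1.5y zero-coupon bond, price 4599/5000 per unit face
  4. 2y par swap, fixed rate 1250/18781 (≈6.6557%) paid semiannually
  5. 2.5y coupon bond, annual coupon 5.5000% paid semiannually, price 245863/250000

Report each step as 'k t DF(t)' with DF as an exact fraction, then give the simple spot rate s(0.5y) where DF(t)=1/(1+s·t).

1 1/2 2479/2500
2 1 4849/5000
3 3/2 4599/5000
4 2 7/8
5 5/2 4283/5000
s(0.5y) = (1/(2479/2500) − 1)/(1/2) = 42/2479 ≈ 1.6942%

step 1 [0.5y] bond c/2=3/200: DF=(503237/500000 − 3/200·(0))/(1+3/200) = 2479/2500 ≈ 0.991600
step 2 [1y] zero: DF = P = 4849/5000 ≈ 0.969800
step 3 [1.5y] zero: DF = P = 4599/5000 ≈ 0.919800
step 4 [2y] swap r/2=625/18781: DF=(1 − 625/18781·(0.991600+0.969800+0.919800))/(1+625/18781) = 7/8 ≈ 0.875000
step 5 [2.5y] bond c/2=11/400: DF=(245863/250000 − 11/400·(0.991600+0.969800+0.919800+0.875000))/(1+11/400) = 4283/5000 ≈ 0.856600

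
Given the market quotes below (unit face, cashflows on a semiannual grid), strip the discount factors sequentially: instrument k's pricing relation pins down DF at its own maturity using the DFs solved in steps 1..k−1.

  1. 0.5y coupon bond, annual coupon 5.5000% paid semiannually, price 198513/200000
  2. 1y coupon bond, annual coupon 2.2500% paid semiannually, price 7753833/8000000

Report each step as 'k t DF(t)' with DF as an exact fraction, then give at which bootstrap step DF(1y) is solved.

step 1 [0.5y] bond c/2=11/400: DF=(198513/200000 − 11/400·(0))/(1+11/400) = 483/500 ≈ 0.966000
step 2 [1y] bond c/2=9/800: DF=(7753833/8000000 − 9/800·(0.966000))/(1+9/800) = 9477/10000 ≈ 0.947700

1 1/2 483/500
2 1 9477/10000
DF(1y) is solved at step 2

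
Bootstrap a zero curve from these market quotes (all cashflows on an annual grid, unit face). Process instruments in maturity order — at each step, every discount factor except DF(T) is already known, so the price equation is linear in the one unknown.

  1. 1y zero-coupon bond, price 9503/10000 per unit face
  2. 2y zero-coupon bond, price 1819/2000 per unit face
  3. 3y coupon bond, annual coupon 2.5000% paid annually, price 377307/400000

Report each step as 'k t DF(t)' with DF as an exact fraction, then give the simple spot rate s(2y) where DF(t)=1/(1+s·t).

1 1 9503/10000
2 2 1819/2000
3 3 8749/10000
s(2y) = (1/(1819/2000) − 1)/(2) = 181/3638 ≈ 4.9753%

step 1 [1y] zero: DF = P = 9503/10000 ≈ 0.950300
step 2 [2y] zero: DF = P = 1819/2000 ≈ 0.909500
step 3 [3y] bond c/1=1/40: DF=(377307/400000 − 1/40·(0.950300+0.909500))/(1+1/40) = 8749/10000 ≈ 0.874900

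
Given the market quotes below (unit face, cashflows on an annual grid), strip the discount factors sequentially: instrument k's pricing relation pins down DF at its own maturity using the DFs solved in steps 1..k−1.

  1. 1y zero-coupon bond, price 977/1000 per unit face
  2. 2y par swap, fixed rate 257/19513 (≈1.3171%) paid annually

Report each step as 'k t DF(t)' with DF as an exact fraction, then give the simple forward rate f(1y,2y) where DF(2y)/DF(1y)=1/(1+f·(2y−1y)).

step 1 [1y] zero: DF = P = 977/1000 ≈ 0.977000
step 2 [2y] swap r/1=257/19513: DF=(1 − 257/19513·(0.977000))/(1+257/19513) = 9743/10000 ≈ 0.974300

1 1 977/1000
2 2 9743/10000
f(1y,2y) = ((977/1000)/(9743/10000) − 1)/(1) = 27/9743 ≈ 0.2771%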